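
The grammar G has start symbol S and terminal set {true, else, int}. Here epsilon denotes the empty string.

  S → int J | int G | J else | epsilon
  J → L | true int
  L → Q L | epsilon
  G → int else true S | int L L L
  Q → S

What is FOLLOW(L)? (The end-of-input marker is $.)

FIRST(G) = {int}
FIRST(S) = {epsilon, else, int, true}  (via J else)
FIRST(Q) = {epsilon, else, int, true}  (via S)
FIRST(L) = {epsilon, else, int, true}  (via Q L)
FIRST(J) = {epsilon, else, int, true}  (via L)
FOLLOW(S) includes $ since S is the start symbol.
FOLLOW(S): in G→int else true S, the suffix after S is empty, so FOLLOW(S) ⊇ FOLLOW(G) = {$, else, int, true}; in Q→S, the suffix after S is empty, so FOLLOW(S) ⊇ FOLLOW(Q) = {$, else, int, true}. Thus FOLLOW(S) = {$, else, int, true}.
FOLLOW(J): in S→int J, the suffix after J is empty, so FOLLOW(J) ⊇ FOLLOW(S) = {$, else, int, true}; in S→J else, J is followed by else with FIRST {else}. Thus FOLLOW(J) = {$, else, int, true}.
FOLLOW(G): in S→int G, the suffix after G is empty, so FOLLOW(G) ⊇ FOLLOW(S) = {$, else, int, true}. Thus FOLLOW(G) = {$, else, int, true}.
FOLLOW(L): in J→L, the suffix after L is empty, so FOLLOW(L) ⊇ FOLLOW(J) = {$, else, int, true}; in L→Q L, the suffix after L is empty (adds nothing new); in G→int L L L (occurrence 1), L is followed by L L with FIRST {epsilon, else, int, true}; in G→int L L L (occurrence 1), the suffix after L is nullable, so FOLLOW(L) ⊇ FOLLOW(G) = {$, else, int, true}; in G→int L L L (occurrence 2), L is followed by L with FIRST {epsilon, else, int, true}; in G→int L L L (occurrence 2), the suffix after L is nullable, so FOLLOW(L) ⊇ FOLLOW(G) = {$, else, int, true}; in G→int L L L (occurrence 3), the suffix after L is empty, so FOLLOW(L) ⊇ FOLLOW(G) = {$, else, int, true}. Thus FOLLOW(L) = {$, else, int, true}.
FOLLOW(Q): in L→Q L, Q is followed by L with FIRST {epsilon, else, int, true}; in L→Q L, the suffix after Q is nullable, so FOLLOW(Q) ⊇ FOLLOW(L) = {$, else, int, true}. Thus FOLLOW(Q) = {$, else, int, true}.

{$, else, int, true}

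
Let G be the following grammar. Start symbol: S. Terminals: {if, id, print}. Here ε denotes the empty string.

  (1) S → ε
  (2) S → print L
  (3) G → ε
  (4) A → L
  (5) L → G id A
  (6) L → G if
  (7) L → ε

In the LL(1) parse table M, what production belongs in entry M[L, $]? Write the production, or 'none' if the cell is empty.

L → ε

FIRST(S): from S→ε we get {ε}; from S→print L we get {print}. So FIRST(S) = {ε, print}.
FIRST(G): from G→ε we get {ε}. So FIRST(G) = {ε}.
FIRST(L): from L→G id A we get {id}; from L→G if we get {if}; from L→ε we get {ε}. So FIRST(L) = {ε, id, if}.
FIRST(A): from A→L we get {ε, id, if}. So FIRST(A) = {ε, id, if}.
FOLLOW(S) includes $ since S is the start symbol.
FOLLOW(S): S appears on no right-hand side. Thus FOLLOW(S) = {$}.
FOLLOW(A): in L→G id A, the suffix after A is empty, so FOLLOW(A) ⊇ FOLLOW(L) = {$}. Thus FOLLOW(A) = {$}.
FOLLOW(L): in S→print L, the suffix after L is empty, so FOLLOW(L) ⊇ FOLLOW(S) = {$}; in A→L, the suffix after L is empty, so FOLLOW(L) ⊇ FOLLOW(A) = {$}. Thus FOLLOW(L) = {$}.
For L → G id A: FIRST(G id A) = {id}, so it goes in M[L, t] for t ∈ {id}.
For L → G if: FIRST(G if) = {if}, so it goes in M[L, t] for t ∈ {if}.
For L → ε: FIRST(ε) = {ε}, so it goes in M[L, t] for t ∈ {}; since ε ∈ FIRST, also for every t ∈ FOLLOW(L) = {$}.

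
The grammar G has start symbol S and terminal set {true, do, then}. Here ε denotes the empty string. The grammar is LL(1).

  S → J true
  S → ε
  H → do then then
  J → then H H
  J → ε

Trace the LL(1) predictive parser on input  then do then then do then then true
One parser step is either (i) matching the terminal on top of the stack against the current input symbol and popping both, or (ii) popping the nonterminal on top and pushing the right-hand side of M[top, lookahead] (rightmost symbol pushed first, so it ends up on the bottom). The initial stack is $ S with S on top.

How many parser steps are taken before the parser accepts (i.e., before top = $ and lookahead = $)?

step 1: stack=$ S  input=then do then then do then then true $  — expand S → J true
step 2: stack=$ true J  input=then do then then do then then true $  — expand J → then H H
step 3: stack=$ true H H then  input=then do then then do then then true $  — match then
step 4: stack=$ true H H  input=do then then do then then true $  — expand H → do then then
step 5: stack=$ true H then then do  input=do then then do then then true $  — match do
step 6: stack=$ true H then then  input=then then do then then true $  — match then
step 7: stack=$ true H then  input=then do then then true $  — match then
step 8: stack=$ true H  input=do then then true $  — expand H → do then then
step 9: stack=$ true then then do  input=do then then true $  — match do
step 10: stack=$ true then then  input=then then true $  — match then
step 11: stack=$ true then  input=then true $  — match then
step 12: stack=$ true  input=true $  — match true
Accept reached after 12 steps.

12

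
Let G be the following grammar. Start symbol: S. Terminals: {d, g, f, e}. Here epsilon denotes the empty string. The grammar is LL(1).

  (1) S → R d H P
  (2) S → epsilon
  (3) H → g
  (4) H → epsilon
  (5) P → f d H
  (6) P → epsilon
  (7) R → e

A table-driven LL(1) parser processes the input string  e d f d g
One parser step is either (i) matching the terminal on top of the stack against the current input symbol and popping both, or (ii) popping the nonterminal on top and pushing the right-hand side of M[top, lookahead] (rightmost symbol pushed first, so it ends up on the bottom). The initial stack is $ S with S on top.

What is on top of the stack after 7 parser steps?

d

step 1: stack=$ S  input=e d f d g $  — expand S → R d H P
step 2: stack=$ P H d R  input=e d f d g $  — expand R → e
step 3: stack=$ P H d e  input=e d f d g $  — match e
step 4: stack=$ P H d  input=d f d g $  — match d
step 5: stack=$ P H  input=f d g $  — expand H → epsilon
step 6: stack=$ P  input=f d g $  — expand P → f d H
step 7: stack=$ H d f  input=f d g $  — match f
Stack after step 7: $ H d (top = d).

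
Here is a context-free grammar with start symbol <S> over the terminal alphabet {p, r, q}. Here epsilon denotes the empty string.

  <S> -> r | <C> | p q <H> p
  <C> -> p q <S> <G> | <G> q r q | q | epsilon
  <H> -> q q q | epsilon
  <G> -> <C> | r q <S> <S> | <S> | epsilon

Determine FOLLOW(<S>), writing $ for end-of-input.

FIRST(<H>): from <H>->q q q we get {q}; from <H>->epsilon we get {epsilon}. So FIRST(<H>) = {epsilon, q}.
FIRST(<S>): from <S>->r we get {r}; from <S>-><C> we get {epsilon, p, q, r}; from <S>->p q <H> p we get {p}. So FIRST(<S>) = {epsilon, p, q, r}.
FIRST(<C>): from <C>->p q <S> <G> we get {p}; from <C>-><G> q r q we get {p, q, r}; from <C>->q we get {q}; from <C>->epsilon we get {epsilon}. So FIRST(<C>) = {epsilon, p, q, r}.
FIRST(<G>): from <G>-><C> we get {epsilon, p, q, r}; from <G>->r q <S> <S> we get {r}; from <G>-><S> we get {epsilon, p, q, r}; from <G>->epsilon we get {epsilon}. So FIRST(<G>) = {epsilon, p, q, r}.
FOLLOW(<S>) includes $ since <S> is the start symbol.
FOLLOW(<H>): in <S>->p q <H> p, <H> is followed by p with FIRST {p}. Thus FOLLOW(<H>) = {p}.
FOLLOW(<S>): in <C>->p q <S> <G>, <S> is followed by <G> with FIRST {epsilon, p, q, r}; in <C>->p q <S> <G>, the suffix after <S> is nullable, so FOLLOW(<S>) ⊇ FOLLOW(<C>) = {$, p, q, r}; in <G>->r q <S> <S> (occurrence 1), <S> is followed by <S> with FIRST {epsilon, p, q, r}; in <G>->r q <S> <S> (occurrence 1), the suffix after <S> is nullable, so FOLLOW(<S>) ⊇ FOLLOW(<G>) = {$, p, q, r}; in <G>->r q <S> <S> (occurrence 2), the suffix after <S> is empty, so FOLLOW(<S>) ⊇ FOLLOW(<G>) = {$, p, q, r}; in <G>-><S>, the suffix after <S> is empty, so FOLLOW(<S>) ⊇ FOLLOW(<G>) = {$, p, q, r}. Thus FOLLOW(<S>) = {$, p, q, r}.
FOLLOW(<C>): in <S>-><C>, the suffix after <C> is empty, so FOLLOW(<C>) ⊇ FOLLOW(<S>) = {$, p, q, r}; in <G>-><C>, the suffix after <C> is empty, so FOLLOW(<C>) ⊇ FOLLOW(<G>) = {$, p, q, r}. Thus FOLLOW(<C>) = {$, p, q, r}.
FOLLOW(<G>): in <C>->p q <S> <G>, the suffix after <G> is empty, so FOLLOW(<G>) ⊇ FOLLOW(<C>) = {$, p, q, r}; in <C>-><G> q r q, <G> is followed by q r q with FIRST {q}. Thus FOLLOW(<G>) = {$, p, q, r}.

{$, p, q, r}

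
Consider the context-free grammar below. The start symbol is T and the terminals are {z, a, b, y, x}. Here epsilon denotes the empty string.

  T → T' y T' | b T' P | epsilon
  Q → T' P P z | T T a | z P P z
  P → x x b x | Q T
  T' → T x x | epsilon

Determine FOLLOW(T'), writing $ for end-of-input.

{$, a, b, x, y, z}

FIRST(T): from T→T' y T' we get {b, x, y}; from T→b T' P we get {b}; from T→epsilon we get {epsilon}. So FIRST(T) = {epsilon, b, x, y}.
FIRST(T'): from T'→T x x we get {b, x, y}; from T'→epsilon we get {epsilon}. So FIRST(T') = {epsilon, b, x, y}.
FIRST(Q): from Q→T' P P z we get {a, b, x, y, z}; from Q→T T a we get {a, b, x, y}; from Q→z P P z we get {z}. So FIRST(Q) = {a, b, x, y, z}.
FIRST(P): from P→x x b x we get {x}; from P→Q T we get {a, b, x, y, z}. So FIRST(P) = {a, b, x, y, z}.
FOLLOW(T) includes $ since T is the start symbol.
FOLLOW(T): in Q→T T a (occurrence 1), T is followed by T a with FIRST {a, b, x, y}; in Q→T T a (occurrence 2), T is followed by a with FIRST {a}; in P→Q T, the suffix after T is empty, so FOLLOW(T) ⊇ FOLLOW(P) = {$, a, b, x, y, z}; in T'→T x x, T is followed by x x with FIRST {x}. Thus FOLLOW(T) = {$, a, b, x, y, z}.
FOLLOW(P): in T→b T' P, the suffix after P is empty, so FOLLOW(P) ⊇ FOLLOW(T) = {$, a, b, x, y, z}; in Q→T' P P z (occurrence 1), P is followed by P z with FIRST {a, b, x, y, z}; in Q→T' P P z (occurrence 2), P is followed by z with FIRST {z}; in Q→z P P z (occurrence 1), P is followed by P z with FIRST {a, b, x, y, z}; in Q→z P P z (occurrence 2), P is followed by z with FIRST {z}. Thus FOLLOW(P) = {$, a, b, x, y, z}.
FOLLOW(Q): in P→Q T, Q is followed by T with FIRST {epsilon, b, x, y}; in P→Q T, the suffix after Q is nullable, so FOLLOW(Q) ⊇ FOLLOW(P) = {$, a, b, x, y, z}. Thus FOLLOW(Q) = {$, a, b, x, y, z}.
FOLLOW(T'): in T→T' y T' (occurrence 1), T' is followed by y T' with FIRST {y}; in T→T' y T' (occurrence 2), the suffix after T' is empty, so FOLLOW(T') ⊇ FOLLOW(T) = {$, a, b, x, y, z}; in T→b T' P, T' is followed by P with FIRST {a, b, x, y, z}; in Q→T' P P z, T' is followed by P P z with FIRST {a, b, x, y, z}. Thus FOLLOW(T') = {$, a, b, x, y, z}.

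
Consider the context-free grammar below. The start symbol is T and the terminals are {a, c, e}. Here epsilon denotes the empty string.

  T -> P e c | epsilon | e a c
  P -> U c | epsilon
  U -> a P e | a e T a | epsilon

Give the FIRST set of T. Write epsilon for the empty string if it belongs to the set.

{epsilon, a, c, e}

FIRST(U) = {epsilon, a}
FIRST(P) = {epsilon, a, c}  (via U c)
FIRST(T) = {epsilon, a, c, e}  (via P e c)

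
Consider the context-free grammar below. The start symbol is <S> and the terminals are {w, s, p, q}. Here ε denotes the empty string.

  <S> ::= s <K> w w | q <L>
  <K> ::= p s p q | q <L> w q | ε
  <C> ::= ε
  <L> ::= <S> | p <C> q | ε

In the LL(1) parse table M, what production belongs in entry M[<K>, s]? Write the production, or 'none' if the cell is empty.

FIRST(<S>) = {q, s}
FIRST(<K>) = {ε, p, q}
FIRST(<C>) = {ε}
FIRST(<L>) = {ε, p, q, s}  (via <S>)
FOLLOW(<S>) includes $ since <S> is the start symbol.
FOLLOW(<K>): in <S>::=s <K> w w, <K> is followed by w w with FIRST {w}. Thus FOLLOW(<K>) = {w}.
For <K> ::= p s p q: FIRST(p s p q) = {p}, so it goes in M[<K>, t] for t ∈ {p}.
For <K> ::= q <L> w q: FIRST(q <L> w q) = {q}, so it goes in M[<K>, t] for t ∈ {q}.
For <K> ::= ε: FIRST(ε) = {ε}, so it goes in M[<K>, t] for t ∈ {}; since ε ∈ FIRST, also for every t ∈ FOLLOW(<K>) = {w}.
None of these place a production in M[<K>, s].

none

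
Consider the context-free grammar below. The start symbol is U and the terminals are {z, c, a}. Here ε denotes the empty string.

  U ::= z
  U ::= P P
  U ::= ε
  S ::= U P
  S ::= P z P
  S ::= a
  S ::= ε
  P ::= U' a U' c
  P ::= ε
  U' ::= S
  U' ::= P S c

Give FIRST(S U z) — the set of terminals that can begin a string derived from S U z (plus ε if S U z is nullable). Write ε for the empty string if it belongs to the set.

FIRST(U) = {ε, a, c, z}  (via P P)
FIRST(S) = {ε, a, c, z}  (via U P, P z P)
FIRST(P) = {ε, a, c, z}  (via U' a U' c)
FIRST(U') = {ε, a, c, z}  (via S, P S c)
FIRST(S U z): take FIRST of each symbol in turn, carrying on past any symbol whose FIRST contains ε; result {a, c, z}.

{a, c, z}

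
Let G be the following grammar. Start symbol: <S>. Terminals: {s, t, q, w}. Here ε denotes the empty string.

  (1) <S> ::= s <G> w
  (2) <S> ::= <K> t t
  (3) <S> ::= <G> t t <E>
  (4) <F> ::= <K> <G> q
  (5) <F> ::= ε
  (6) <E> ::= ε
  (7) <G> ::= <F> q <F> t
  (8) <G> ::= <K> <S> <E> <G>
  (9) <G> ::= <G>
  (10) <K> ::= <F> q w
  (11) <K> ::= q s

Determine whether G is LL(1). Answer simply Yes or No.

No

FIRST(<S>) = {q, s}
FIRST(<F>) = {ε, q}
FIRST(<E>) = {ε}
FIRST(<G>) = {q}
FIRST(<K>) = {q}
FOLLOW(<S>) = {$, q}
FOLLOW(<F>) = {q, t}
FOLLOW(<E>) = {$, q}
FOLLOW(<G>) = {q, t, w}
FOLLOW(<K>) = {q, s, t}
Cell M[<F>, q] receives both <F> ::= <K> <G> q and <F> ::= ε — the grammar is not LL(1).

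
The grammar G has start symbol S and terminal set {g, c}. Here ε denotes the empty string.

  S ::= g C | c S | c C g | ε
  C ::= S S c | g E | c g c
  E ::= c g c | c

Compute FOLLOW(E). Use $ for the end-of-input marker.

FIRST(S): from S::=g C we get {g}; from S::=c S we get {c}; from S::=c C g we get {c}; from S::=ε we get {ε}. So FIRST(S) = {ε, c, g}.
FIRST(E): from E::=c g c we get {c}; from E::=c we get {c}. So FIRST(E) = {c}.
FIRST(C): from C::=S S c we get {c, g}; from C::=g E we get {g}; from C::=c g c we get {c}. So FIRST(C) = {c, g}.
FOLLOW(S) includes $ since S is the start symbol.
FOLLOW(S): in S::=c S, the suffix after S is empty (adds nothing new); in C::=S S c (occurrence 1), S is followed by S c with FIRST {c, g}; in C::=S S c (occurrence 2), S is followed by c with FIRST {c}. Thus FOLLOW(S) = {$, c, g}.
FOLLOW(C): in S::=g C, the suffix after C is empty, so FOLLOW(C) ⊇ FOLLOW(S) = {$, c, g}; in S::=c C g, C is followed by g with FIRST {g}. Thus FOLLOW(C) = {$, c, g}.
FOLLOW(E): in C::=g E, the suffix after E is empty, so FOLLOW(E) ⊇ FOLLOW(C) = {$, c, g}. Thus FOLLOW(E) = {$, c, g}.

{$, c, g}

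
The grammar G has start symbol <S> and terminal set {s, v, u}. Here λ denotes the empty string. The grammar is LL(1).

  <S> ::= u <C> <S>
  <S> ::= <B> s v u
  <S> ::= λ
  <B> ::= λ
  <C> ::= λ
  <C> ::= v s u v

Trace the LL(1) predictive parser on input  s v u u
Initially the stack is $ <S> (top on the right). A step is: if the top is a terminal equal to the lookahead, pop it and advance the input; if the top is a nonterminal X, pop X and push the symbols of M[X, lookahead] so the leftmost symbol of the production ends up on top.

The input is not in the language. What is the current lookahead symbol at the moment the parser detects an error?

     Stack        Input      Action
  1  $ <S>        s v u u $  expand <S> ::= <B> s v u
  2  $ u v s <B>  s v u u $  expand <B> ::= λ
  3  $ u v s      s v u u $  match s
  4  $ u v        v u u $    match v
  5  $ u          u u $      match u
  6  $            u $        error: stack empty but input remains

u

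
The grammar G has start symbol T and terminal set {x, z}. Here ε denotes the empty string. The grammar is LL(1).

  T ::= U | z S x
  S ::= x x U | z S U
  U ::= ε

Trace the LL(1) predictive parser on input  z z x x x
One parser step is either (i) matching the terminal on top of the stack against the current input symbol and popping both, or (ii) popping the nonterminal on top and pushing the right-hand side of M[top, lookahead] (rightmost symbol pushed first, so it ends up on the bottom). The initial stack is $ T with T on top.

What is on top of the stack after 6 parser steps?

step 1: stack=$ T  input=z z x x x $  — expand T ::= z S x
step 2: stack=$ x S z  input=z z x x x $  — match z
step 3: stack=$ x S  input=z x x x $  — expand S ::= z S U
step 4: stack=$ x U S z  input=z x x x $  — match z
step 5: stack=$ x U S  input=x x x $  — expand S ::= x x U
step 6: stack=$ x U U x x  input=x x x $  — match x
Stack after step 6: $ x U U x (top = x).

x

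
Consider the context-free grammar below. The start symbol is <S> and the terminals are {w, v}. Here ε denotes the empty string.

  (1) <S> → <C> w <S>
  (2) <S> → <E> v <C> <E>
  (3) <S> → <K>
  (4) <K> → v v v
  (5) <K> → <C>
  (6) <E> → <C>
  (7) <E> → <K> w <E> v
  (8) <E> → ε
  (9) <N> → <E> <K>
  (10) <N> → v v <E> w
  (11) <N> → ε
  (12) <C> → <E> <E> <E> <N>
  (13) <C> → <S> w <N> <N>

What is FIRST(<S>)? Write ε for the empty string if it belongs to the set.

{ε, v, w}

FIRST(<S>): from <S>→<C> w <S> we get {v, w}; from <S>→<E> v <C> <E> we get {v, w}; from <S>→<K> we get {ε, v, w}. So FIRST(<S>) = {ε, v, w}.
FIRST(<K>): from <K>→v v v we get {v}; from <K>→<C> we get {ε, v, w}. So FIRST(<K>) = {ε, v, w}.
FIRST(<E>): from <E>→<C> we get {ε, v, w}; from <E>→<K> w <E> v we get {v, w}; from <E>→ε we get {ε}. So FIRST(<E>) = {ε, v, w}.
FIRST(<N>): from <N>→<E> <K> we get {ε, v, w}; from <N>→v v <E> w we get {v}; from <N>→ε we get {ε}. So FIRST(<N>) = {ε, v, w}.
FIRST(<C>): from <C>→<E> <E> <E> <N> we get {ε, v, w}; from <C>→<S> w <N> <N> we get {v, w}. So FIRST(<C>) = {ε, v, w}.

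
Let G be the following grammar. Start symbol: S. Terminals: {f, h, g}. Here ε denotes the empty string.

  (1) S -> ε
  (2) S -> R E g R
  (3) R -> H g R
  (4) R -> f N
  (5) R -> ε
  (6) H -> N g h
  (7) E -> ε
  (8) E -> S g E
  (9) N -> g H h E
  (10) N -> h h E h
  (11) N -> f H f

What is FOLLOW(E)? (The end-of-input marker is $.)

{$, f, g, h}

FIRST(N): from N->g H h E we get {g}; from N->h h E h we get {h}; from N->f H f we get {f}. So FIRST(N) = {f, g, h}.
FIRST(H): from H->N g h we get {f, g, h}. So FIRST(H) = {f, g, h}.
FIRST(R): from R->H g R we get {f, g, h}; from R->f N we get {f}; from R->ε we get {ε}. So FIRST(R) = {ε, f, g, h}.
FIRST(S): from S->ε we get {ε}; from S->R E g R we get {f, g, h}. So FIRST(S) = {ε, f, g, h}.
FIRST(E): from E->ε we get {ε}; from E->S g E we get {f, g, h}. So FIRST(E) = {ε, f, g, h}.
FOLLOW(S) includes $ since S is the start symbol.
FOLLOW(S): in E->S g E, S is followed by g E with FIRST {g}. Thus FOLLOW(S) = {$, g}.
FOLLOW(R): in S->R E g R (occurrence 1), R is followed by E g R with FIRST {f, g, h}; in S->R E g R (occurrence 2), the suffix after R is empty, so FOLLOW(R) ⊇ FOLLOW(S) = {$, g}; in R->H g R, the suffix after R is empty (adds nothing new). Thus FOLLOW(R) = {$, f, g, h}.
FOLLOW(H): in R->H g R, H is followed by g R with FIRST {g}; in N->g H h E, H is followed by h E with FIRST {h}; in N->f H f, H is followed by f with FIRST {f}. Thus FOLLOW(H) = {f, g, h}.
FOLLOW(N): in R->f N, the suffix after N is empty, so FOLLOW(N) ⊇ FOLLOW(R) = {$, f, g, h}; in H->N g h, N is followed by g h with FIRST {g}. Thus FOLLOW(N) = {$, f, g, h}.
FOLLOW(E): in S->R E g R, E is followed by g R with FIRST {g}; in E->S g E, the suffix after E is empty (adds nothing new); in N->g H h E, the suffix after E is empty, so FOLLOW(E) ⊇ FOLLOW(N) = {$, f, g, h}; in N->h h E h, E is followed by h with FIRST {h}. Thus FOLLOW(E) = {$, f, g, h}.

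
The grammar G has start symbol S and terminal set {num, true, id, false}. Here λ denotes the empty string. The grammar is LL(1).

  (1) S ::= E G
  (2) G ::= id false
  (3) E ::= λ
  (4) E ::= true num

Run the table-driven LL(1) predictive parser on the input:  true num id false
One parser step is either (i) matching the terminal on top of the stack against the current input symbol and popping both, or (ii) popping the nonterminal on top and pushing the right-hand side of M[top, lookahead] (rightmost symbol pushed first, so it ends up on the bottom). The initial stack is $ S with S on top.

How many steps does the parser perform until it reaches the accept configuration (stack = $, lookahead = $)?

7

step 1: stack=$ S  input=true num id false $  — expand S ::= E G
step 2: stack=$ G E  input=true num id false $  — expand E ::= true num
step 3: stack=$ G num true  input=true num id false $  — match true
step 4: stack=$ G num  input=num id false $  — match num
step 5: stack=$ G  input=id false $  — expand G ::= id false
step 6: stack=$ false id  input=id false $  — match id
step 7: stack=$ false  input=false $  — match false
Accept reached after 7 steps.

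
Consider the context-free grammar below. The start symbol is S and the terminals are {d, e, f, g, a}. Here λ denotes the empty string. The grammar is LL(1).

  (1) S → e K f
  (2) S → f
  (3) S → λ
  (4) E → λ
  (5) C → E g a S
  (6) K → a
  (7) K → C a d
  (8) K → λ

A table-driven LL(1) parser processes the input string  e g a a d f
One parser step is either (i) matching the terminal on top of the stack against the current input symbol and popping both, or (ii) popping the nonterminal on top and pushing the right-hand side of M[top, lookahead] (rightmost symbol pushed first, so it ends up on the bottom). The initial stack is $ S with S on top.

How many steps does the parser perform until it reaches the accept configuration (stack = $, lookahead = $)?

11

step 1: stack=$ S  input=e g a a d f $  — expand S → e K f
step 2: stack=$ f K e  input=e g a a d f $  — match e
step 3: stack=$ f K  input=g a a d f $  — expand K → C a d
step 4: stack=$ f d a C  input=g a a d f $  — expand C → E g a S
step 5: stack=$ f d a S a g E  input=g a a d f $  — expand E → λ
step 6: stack=$ f d a S a g  input=g a a d f $  — match g
step 7: stack=$ f d a S a  input=a a d f $  — match a
step 8: stack=$ f d a S  input=a d f $  — expand S → λ
step 9: stack=$ f d a  input=a d f $  — match a
step 10: stack=$ f d  input=d f $  — match d
step 11: stack=$ f  input=f $  — match f
Accept reached after 11 steps.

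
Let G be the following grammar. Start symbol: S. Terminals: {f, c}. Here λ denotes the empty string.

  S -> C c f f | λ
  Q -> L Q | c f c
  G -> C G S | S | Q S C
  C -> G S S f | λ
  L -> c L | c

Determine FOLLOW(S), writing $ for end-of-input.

{$, c, f}

FIRST(L) = {c}
FIRST(Q) = {c}  (via L Q)
FIRST(S) = {λ, c, f}  (via C c f f)
FIRST(G) = {λ, c, f}  (via C G S, S, Q S C)
FIRST(C) = {λ, c, f}  (via G S S f)
FOLLOW(S) includes $ since S is the start symbol.
FOLLOW(G): in G->C G S, G is followed by S with FIRST {λ, c, f}; in G->C G S, the suffix after G is nullable (adds nothing new); in C->G S S f, G is followed by S S f with FIRST {c, f}. Thus FOLLOW(G) = {c, f}.
FOLLOW(S): in G->C G S, the suffix after S is empty, so FOLLOW(S) ⊇ FOLLOW(G) = {c, f}; in G->S, the suffix after S is empty, so FOLLOW(S) ⊇ FOLLOW(G) = {c, f}; in G->Q S C, S is followed by C with FIRST {λ, c, f}; in G->Q S C, the suffix after S is nullable, so FOLLOW(S) ⊇ FOLLOW(G) = {c, f}; in C->G S S f (occurrence 1), S is followed by S f with FIRST {c, f}; in C->G S S f (occurrence 2), S is followed by f with FIRST {f}. Thus FOLLOW(S) = {$, c, f}.
FOLLOW(Q): in Q->L Q, the suffix after Q is empty (adds nothing new); in G->Q S C, Q is followed by S C with FIRST {λ, c, f}; in G->Q S C, the suffix after Q is nullable, so FOLLOW(Q) ⊇ FOLLOW(G) = {c, f}. Thus FOLLOW(Q) = {c, f}.
FOLLOW(C): in S->C c f f, C is followed by c f f with FIRST {c}; in G->C G S, C is followed by G S with FIRST {λ, c, f}; in G->C G S, the suffix after C is nullable, so FOLLOW(C) ⊇ FOLLOW(G) = {c, f}; in G->Q S C, the suffix after C is empty, so FOLLOW(C) ⊇ FOLLOW(G) = {c, f}. Thus FOLLOW(C) = {c, f}.
FOLLOW(L): in Q->L Q, L is followed by Q with FIRST {c}; in L->c L, the suffix after L is empty (adds nothing new). Thus FOLLOW(L) = {c}.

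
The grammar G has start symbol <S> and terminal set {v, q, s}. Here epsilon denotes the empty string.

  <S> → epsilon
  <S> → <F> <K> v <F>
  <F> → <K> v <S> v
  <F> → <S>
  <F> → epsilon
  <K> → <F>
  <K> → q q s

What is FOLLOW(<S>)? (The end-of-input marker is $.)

{$, q, v}

FIRST(<S>) = {epsilon, q, v}  (via <F> <K> v <F>)
FIRST(<F>) = {epsilon, q, v}  (via <K> v <S> v, <S>)
FIRST(<K>) = {epsilon, q, v}  (via <F>)
FOLLOW(<S>) includes $ since <S> is the start symbol.
FOLLOW(<K>): in <S>→<F> <K> v <F>, <K> is followed by v <F> with FIRST {v}; in <F>→<K> v <S> v, <K> is followed by v <S> v with FIRST {v}. Thus FOLLOW(<K>) = {v}.
FOLLOW(<S>): in <F>→<K> v <S> v, <S> is followed by v with FIRST {v}; in <F>→<S>, the suffix after <S> is empty, so FOLLOW(<S>) ⊇ FOLLOW(<F>) = {$, q, v}. Thus FOLLOW(<S>) = {$, q, v}.
FOLLOW(<F>): in <S>→<F> <K> v <F> (occurrence 1), <F> is followed by <K> v <F> with FIRST {q, v}; in <S>→<F> <K> v <F> (occurrence 2), the suffix after <F> is empty, so FOLLOW(<F>) ⊇ FOLLOW(<S>) = {$, q, v}; in <K>→<F>, the suffix after <F> is empty, so FOLLOW(<F>) ⊇ FOLLOW(<K>) = {v}. Thus FOLLOW(<F>) = {$, q, v}.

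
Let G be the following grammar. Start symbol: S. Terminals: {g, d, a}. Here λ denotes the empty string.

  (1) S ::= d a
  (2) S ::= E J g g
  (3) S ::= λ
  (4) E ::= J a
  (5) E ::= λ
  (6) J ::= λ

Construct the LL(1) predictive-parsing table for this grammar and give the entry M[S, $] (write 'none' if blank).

S ::= λ

FIRST(J) = {λ}
FIRST(E) = {λ, a}  (via J a)
FIRST(S) = {λ, a, d, g}  (via E J g g)
FOLLOW(S) includes $ since S is the start symbol.
FOLLOW(S): S appears on no right-hand side. Thus FOLLOW(S) = {$}.
For S ::= d a: FIRST(d a) = {d}, so it goes in M[S, t] for t ∈ {d}.
For S ::= E J g g: FIRST(E J g g) = {a, g}, so it goes in M[S, t] for t ∈ {a, g}.
For S ::= λ: FIRST(λ) = {λ}, so it goes in M[S, t] for t ∈ {}; since λ ∈ FIRST, also for every t ∈ FOLLOW(S) = {$}.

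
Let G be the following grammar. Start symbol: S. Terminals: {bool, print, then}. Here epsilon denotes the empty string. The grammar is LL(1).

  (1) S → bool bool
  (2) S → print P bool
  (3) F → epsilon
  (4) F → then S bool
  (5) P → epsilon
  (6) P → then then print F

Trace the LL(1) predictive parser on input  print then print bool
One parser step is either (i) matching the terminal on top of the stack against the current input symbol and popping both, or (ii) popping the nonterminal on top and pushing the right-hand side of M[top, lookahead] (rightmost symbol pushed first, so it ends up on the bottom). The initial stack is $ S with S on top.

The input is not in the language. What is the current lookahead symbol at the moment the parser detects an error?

print

     Stack                     Input                    Action
  1  $ S                       print then print bool $  expand S → print P bool
  2  $ bool P print            print then print bool $  match print
  3  $ bool P                  then print bool $        expand P → then then print F
  4  $ bool F print then then  then print bool $        match then
  5  $ bool F print then       print bool $             error: top is terminal then but lookahead is print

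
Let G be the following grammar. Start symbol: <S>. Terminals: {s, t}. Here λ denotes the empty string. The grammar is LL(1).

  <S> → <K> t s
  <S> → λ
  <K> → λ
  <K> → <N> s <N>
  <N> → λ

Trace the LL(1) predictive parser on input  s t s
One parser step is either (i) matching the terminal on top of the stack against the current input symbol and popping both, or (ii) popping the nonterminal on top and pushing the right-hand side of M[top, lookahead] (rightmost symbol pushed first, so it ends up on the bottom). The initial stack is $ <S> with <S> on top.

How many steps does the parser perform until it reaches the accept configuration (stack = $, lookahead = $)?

7

step 1: stack=$ <S>  input=s t s $  — expand <S> → <K> t s
step 2: stack=$ s t <K>  input=s t s $  — expand <K> → <N> s <N>
step 3: stack=$ s t <N> s <N>  input=s t s $  — expand <N> → λ
step 4: stack=$ s t <N> s  input=s t s $  — match s
step 5: stack=$ s t <N>  input=t s $  — expand <N> → λ
step 6: stack=$ s t  input=t s $  — match t
step 7: stack=$ s  input=s $  — match s
Accept reached after 7 steps.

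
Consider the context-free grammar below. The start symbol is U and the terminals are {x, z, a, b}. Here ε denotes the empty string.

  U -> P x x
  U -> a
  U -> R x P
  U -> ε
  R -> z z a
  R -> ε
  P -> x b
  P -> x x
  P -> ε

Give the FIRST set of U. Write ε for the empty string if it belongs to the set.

FIRST(R): from R->z z a we get {z}; from R->ε we get {ε}. So FIRST(R) = {ε, z}.
FIRST(P): from P->x b we get {x}; from P->x x we get {x}; from P->ε we get {ε}. So FIRST(P) = {ε, x}.
FIRST(U): from U->P x x we get {x}; from U->a we get {a}; from U->R x P we get {x, z}; from U->ε we get {ε}. So FIRST(U) = {ε, a, x, z}.

{ε, a, x, z}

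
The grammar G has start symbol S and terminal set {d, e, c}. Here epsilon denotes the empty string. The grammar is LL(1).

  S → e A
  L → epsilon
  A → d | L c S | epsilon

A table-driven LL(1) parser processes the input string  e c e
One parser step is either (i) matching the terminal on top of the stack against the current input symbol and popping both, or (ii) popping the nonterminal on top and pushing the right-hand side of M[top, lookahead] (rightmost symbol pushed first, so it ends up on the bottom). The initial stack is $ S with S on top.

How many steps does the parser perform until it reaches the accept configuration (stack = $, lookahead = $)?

8

step 1: stack=$ S  input=e c e $  — expand S → e A
step 2: stack=$ A e  input=e c e $  — match e
step 3: stack=$ A  input=c e $  — expand A → L c S
step 4: stack=$ S c L  input=c e $  — expand L → epsilon
step 5: stack=$ S c  input=c e $  — match c
step 6: stack=$ S  input=e $  — expand S → e A
step 7: stack=$ A e  input=e $  — match e
step 8: stack=$ A  input=$  — expand A → epsilon
Accept reached after 8 steps.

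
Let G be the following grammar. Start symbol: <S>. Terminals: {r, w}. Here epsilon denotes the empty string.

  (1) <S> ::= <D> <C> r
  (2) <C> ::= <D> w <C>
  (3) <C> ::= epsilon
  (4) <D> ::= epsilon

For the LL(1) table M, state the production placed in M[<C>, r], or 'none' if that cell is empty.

FIRST(<D>): from <D>::=epsilon we get {epsilon}. So FIRST(<D>) = {epsilon}.
FIRST(<C>): from <C>::=<D> w <C> we get {w}; from <C>::=epsilon we get {epsilon}. So FIRST(<C>) = {epsilon, w}.
FIRST(<S>): from <S>::=<D> <C> r we get {r, w}. So FIRST(<S>) = {r, w}.
FOLLOW(<S>) includes $ since <S> is the start symbol.
FOLLOW(<C>): in <S>::=<D> <C> r, <C> is followed by r with FIRST {r}; in <C>::=<D> w <C>, the suffix after <C> is empty (adds nothing new). Thus FOLLOW(<C>) = {r}.
For <C> ::= <D> w <C>: FIRST(<D> w <C>) = {w}, so it goes in M[<C>, t] for t ∈ {w}.
For <C> ::= epsilon: FIRST(epsilon) = {epsilon}, so it goes in M[<C>, t] for t ∈ {}; since epsilon ∈ FIRST, also for every t ∈ FOLLOW(<C>) = {r}.

<C> ::= epsilon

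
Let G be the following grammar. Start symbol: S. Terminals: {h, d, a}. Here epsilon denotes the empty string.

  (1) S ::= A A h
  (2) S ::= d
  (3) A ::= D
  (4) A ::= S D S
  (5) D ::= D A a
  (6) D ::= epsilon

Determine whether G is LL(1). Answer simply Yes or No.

FIRST(S) = {a, d, h}
FIRST(A) = {epsilon, a, d, h}
FIRST(D) = {epsilon, a, d, h}
FOLLOW(S) = {$, a, d, h}
FOLLOW(A) = {a, d, h}
FOLLOW(D) = {a, d, h}
Cell M[A, a] receives both A ::= D and A ::= S D S — the grammar is not LL(1).

No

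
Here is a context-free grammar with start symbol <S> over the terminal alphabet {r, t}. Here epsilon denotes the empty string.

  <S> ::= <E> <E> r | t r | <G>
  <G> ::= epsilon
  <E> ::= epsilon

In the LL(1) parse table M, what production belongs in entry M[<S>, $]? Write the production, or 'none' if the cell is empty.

FIRST(<G>): from <G>::=epsilon we get {epsilon}. So FIRST(<G>) = {epsilon}.
FIRST(<E>): from <E>::=epsilon we get {epsilon}. So FIRST(<E>) = {epsilon}.
FIRST(<S>): from <S>::=<E> <E> r we get {r}; from <S>::=t r we get {t}; from <S>::=<G> we get {epsilon}. So FIRST(<S>) = {epsilon, r, t}.
FOLLOW(<S>) includes $ since <S> is the start symbol.
FOLLOW(<S>): <S> appears on no right-hand side. Thus FOLLOW(<S>) = {$}.
For <S> ::= <E> <E> r: FIRST(<E> <E> r) = {r}, so it goes in M[<S>, t] for t ∈ {r}.
For <S> ::= t r: FIRST(t r) = {t}, so it goes in M[<S>, t] for t ∈ {t}.
For <S> ::= <G>: FIRST(<G>) = {epsilon}, so it goes in M[<S>, t] for t ∈ {}; since epsilon ∈ FIRST, also for every t ∈ FOLLOW(<S>) = {$}.

<S> ::= <G>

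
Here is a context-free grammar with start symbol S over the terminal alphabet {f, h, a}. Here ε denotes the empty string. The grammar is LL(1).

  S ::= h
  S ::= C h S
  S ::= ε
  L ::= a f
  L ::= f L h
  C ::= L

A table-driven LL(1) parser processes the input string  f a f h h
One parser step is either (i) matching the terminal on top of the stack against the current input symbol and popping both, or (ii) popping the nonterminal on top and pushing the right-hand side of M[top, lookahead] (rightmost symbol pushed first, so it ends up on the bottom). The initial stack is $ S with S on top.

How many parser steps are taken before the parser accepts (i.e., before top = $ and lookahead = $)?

step 1: stack=$ S  input=f a f h h $  — expand S ::= C h S
step 2: stack=$ S h C  input=f a f h h $  — expand C ::= L
step 3: stack=$ S h L  input=f a f h h $  — expand L ::= f L h
step 4: stack=$ S h h L f  input=f a f h h $  — match f
step 5: stack=$ S h h L  input=a f h h $  — expand L ::= a f
step 6: stack=$ S h h f a  input=a f h h $  — match a
step 7: stack=$ S h h f  input=f h h $  — match f
step 8: stack=$ S h h  input=h h $  — match h
step 9: stack=$ S h  input=h $  — match h
step 10: stack=$ S  input=$  — expand S ::= ε
Accept reached after 10 steps.

10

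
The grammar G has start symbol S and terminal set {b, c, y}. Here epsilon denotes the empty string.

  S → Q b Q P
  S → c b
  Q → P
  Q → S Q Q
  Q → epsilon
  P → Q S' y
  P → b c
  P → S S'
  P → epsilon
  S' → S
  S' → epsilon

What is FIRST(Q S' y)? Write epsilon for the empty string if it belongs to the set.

{b, c, y}

FIRST(S): from S→Q b Q P we get {b, c, y}; from S→c b we get {c}. So FIRST(S) = {b, c, y}.
FIRST(S'): from S'→S we get {b, c, y}; from S'→epsilon we get {epsilon}. So FIRST(S') = {epsilon, b, c, y}.
FIRST(Q): from Q→P we get {epsilon, b, c, y}; from Q→S Q Q we get {b, c, y}; from Q→epsilon we get {epsilon}. So FIRST(Q) = {epsilon, b, c, y}.
FIRST(P): from P→Q S' y we get {b, c, y}; from P→b c we get {b}; from P→S S' we get {b, c, y}; from P→epsilon we get {epsilon}. So FIRST(P) = {epsilon, b, c, y}.
FIRST(Q S' y): take FIRST of each symbol in turn, carrying on past any symbol whose FIRST contains epsilon; result {b, c, y}.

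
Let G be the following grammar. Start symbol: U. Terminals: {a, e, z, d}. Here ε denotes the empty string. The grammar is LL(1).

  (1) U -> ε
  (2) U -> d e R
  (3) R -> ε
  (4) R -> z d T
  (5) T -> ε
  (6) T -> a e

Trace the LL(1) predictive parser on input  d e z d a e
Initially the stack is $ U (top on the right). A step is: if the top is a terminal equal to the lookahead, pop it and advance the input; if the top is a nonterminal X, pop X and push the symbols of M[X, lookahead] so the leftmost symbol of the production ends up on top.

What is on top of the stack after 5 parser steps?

d

     Stack    Input          Action
  1  $ U      d e z d a e $  expand U -> d e R
  2  $ R e d  d e z d a e $  match d
  3  $ R e    e z d a e $    match e
  4  $ R      z d a e $      expand R -> z d T
  5  $ T d z  z d a e $      match z
Stack after step 5: $ T d (top = d).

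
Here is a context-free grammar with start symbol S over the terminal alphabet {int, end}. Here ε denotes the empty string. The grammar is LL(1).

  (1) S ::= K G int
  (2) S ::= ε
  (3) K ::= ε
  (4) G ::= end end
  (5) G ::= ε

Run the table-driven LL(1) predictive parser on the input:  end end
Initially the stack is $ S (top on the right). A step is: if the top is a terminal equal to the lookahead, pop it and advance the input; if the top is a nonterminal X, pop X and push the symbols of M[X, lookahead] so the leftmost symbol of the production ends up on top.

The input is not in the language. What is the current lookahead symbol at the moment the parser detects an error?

step 1: stack=$ S  input=end end $  — expand S ::= K G int
step 2: stack=$ int G K  input=end end $  — expand K ::= ε
step 3: stack=$ int G  input=end end $  — expand G ::= end end
step 4: stack=$ int end end  input=end end $  — match end
step 5: stack=$ int end  input=end $  — match end
step 6: stack=$ int  input=$  — error: top is terminal int but lookahead is $

$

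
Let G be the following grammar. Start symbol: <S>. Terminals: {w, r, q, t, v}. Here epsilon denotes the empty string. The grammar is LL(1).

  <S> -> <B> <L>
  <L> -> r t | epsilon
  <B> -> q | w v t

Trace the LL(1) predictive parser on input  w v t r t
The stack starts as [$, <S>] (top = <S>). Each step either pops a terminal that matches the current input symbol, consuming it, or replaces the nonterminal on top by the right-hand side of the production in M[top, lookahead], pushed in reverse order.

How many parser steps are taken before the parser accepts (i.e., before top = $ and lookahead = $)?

8

     Stack        Input        Action
  1  $ <S>        w v t r t $  expand <S> -> <B> <L>
  2  $ <L> <B>    w v t r t $  expand <B> -> w v t
  3  $ <L> t v w  w v t r t $  match w
  4  $ <L> t v    v t r t $    match v
  5  $ <L> t      t r t $      match t
  6  $ <L>        r t $        expand <L> -> r t
  7  $ t r        r t $        match r
  8  $ t          t $          match t
Accept reached after 8 steps.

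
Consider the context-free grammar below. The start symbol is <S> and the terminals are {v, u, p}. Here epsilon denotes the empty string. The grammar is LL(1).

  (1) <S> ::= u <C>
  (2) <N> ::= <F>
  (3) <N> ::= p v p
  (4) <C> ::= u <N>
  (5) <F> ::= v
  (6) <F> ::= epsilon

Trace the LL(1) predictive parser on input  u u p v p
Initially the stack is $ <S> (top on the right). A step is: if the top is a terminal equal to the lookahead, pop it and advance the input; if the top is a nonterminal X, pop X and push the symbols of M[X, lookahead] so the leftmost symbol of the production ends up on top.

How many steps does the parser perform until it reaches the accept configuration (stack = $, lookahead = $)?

8

     Stack    Input        Action
  1  $ <S>    u u p v p $  expand <S> ::= u <C>
  2  $ <C> u  u u p v p $  match u
  3  $ <C>    u p v p $    expand <C> ::= u <N>
  4  $ <N> u  u p v p $    match u
  5  $ <N>    p v p $      expand <N> ::= p v p
  6  $ p v p  p v p $      match p
  7  $ p v    v p $        match v
  8  $ p      p $          match p
Accept reached after 8 steps.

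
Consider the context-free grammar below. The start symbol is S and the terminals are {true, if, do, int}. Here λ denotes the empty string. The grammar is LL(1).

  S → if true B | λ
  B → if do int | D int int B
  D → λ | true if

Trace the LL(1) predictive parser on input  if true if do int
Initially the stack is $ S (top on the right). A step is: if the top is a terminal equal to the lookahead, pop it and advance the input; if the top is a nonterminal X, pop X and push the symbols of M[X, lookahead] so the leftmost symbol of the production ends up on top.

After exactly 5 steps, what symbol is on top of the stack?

do

     Stack        Input                Action
  1  $ S          if true if do int $  expand S → if true B
  2  $ B true if  if true if do int $  match if
  3  $ B true     true if do int $     match true
  4  $ B          if do int $          expand B → if do int
  5  $ int do if  if do int $          match if
Stack after step 5: $ int do (top = do).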